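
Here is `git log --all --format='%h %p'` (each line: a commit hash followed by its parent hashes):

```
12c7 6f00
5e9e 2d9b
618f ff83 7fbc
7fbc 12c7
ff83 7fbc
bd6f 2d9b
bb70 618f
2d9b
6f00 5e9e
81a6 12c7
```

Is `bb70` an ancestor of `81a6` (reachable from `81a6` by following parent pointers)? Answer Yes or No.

No

Ancestors of 81a6: {12c7, 2d9b, 5e9e, 6f00, 81a6}.
bb70 is not in that set, so it is not an ancestor of 81a6.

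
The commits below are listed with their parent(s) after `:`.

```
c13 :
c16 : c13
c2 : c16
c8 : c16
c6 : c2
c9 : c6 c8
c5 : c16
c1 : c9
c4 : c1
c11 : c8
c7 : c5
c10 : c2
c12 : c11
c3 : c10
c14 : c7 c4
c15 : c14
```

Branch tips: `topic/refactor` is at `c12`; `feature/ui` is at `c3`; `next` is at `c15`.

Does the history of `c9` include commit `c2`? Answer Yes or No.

Yes

Ancestors of c9 (commits reachable by following parents): {c13, c16, c2, c6, c8, c9}.
c2 is in that set, so it is an ancestor of c9.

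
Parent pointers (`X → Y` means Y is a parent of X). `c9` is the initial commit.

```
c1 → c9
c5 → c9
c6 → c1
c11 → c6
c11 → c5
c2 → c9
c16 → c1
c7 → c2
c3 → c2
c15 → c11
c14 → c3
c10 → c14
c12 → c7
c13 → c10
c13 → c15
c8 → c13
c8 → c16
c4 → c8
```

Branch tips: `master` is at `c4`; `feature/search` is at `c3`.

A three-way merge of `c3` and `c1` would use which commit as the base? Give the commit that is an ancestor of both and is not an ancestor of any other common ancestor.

c9

Ancestors of c3: {c2, c3, c9}.
Ancestors of c1: {c1, c9}.
Common ancestors: {c9}.
The only common ancestor is c9, so it is the merge base.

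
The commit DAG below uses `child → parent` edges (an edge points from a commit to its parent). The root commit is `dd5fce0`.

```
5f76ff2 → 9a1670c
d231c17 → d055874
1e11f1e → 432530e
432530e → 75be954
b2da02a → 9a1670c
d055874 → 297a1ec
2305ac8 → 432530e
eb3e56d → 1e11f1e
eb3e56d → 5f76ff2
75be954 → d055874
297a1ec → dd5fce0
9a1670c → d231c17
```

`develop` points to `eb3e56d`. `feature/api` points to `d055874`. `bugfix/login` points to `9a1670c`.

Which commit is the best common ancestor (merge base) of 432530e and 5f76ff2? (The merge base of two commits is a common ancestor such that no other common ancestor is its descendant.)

d055874

Ancestors of 432530e: {297a1ec, 432530e, 75be954, d055874, dd5fce0}.
Ancestors of 5f76ff2: {297a1ec, 5f76ff2, 9a1670c, d055874, d231c17, dd5fce0}.
Common ancestors: {297a1ec, d055874, dd5fce0}.
Among these, d055874 is not an ancestor of any other common ancestor — it is the merge base.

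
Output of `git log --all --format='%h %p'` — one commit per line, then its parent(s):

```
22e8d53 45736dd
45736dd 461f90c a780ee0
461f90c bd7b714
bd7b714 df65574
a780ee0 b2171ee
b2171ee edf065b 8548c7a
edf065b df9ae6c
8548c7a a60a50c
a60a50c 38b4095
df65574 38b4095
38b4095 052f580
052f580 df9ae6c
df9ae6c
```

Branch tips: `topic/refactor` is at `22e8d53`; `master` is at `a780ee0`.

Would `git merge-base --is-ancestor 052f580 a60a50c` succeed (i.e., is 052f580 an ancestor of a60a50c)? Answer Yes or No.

Yes

Ancestors of a60a50c (commits reachable by following parents): {052f580, 38b4095, a60a50c, df9ae6c}.
052f580 is in that set, so it is an ancestor of a60a50c.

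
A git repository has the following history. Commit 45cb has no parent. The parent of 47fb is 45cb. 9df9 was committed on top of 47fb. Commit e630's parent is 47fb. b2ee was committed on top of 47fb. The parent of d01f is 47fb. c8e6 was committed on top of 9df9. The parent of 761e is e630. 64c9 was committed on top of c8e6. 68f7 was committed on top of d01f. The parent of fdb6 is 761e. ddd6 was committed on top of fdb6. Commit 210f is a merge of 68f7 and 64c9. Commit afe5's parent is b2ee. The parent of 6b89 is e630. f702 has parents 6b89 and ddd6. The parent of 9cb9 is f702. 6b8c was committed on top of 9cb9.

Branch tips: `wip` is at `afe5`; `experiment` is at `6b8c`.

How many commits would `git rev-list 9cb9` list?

Walking parent pointers from 9cb9: reachable set = {45cb, 47fb, 6b89, 761e, 9cb9, ddd6, e630, f702, fdb6}.
That is 9 commits.

9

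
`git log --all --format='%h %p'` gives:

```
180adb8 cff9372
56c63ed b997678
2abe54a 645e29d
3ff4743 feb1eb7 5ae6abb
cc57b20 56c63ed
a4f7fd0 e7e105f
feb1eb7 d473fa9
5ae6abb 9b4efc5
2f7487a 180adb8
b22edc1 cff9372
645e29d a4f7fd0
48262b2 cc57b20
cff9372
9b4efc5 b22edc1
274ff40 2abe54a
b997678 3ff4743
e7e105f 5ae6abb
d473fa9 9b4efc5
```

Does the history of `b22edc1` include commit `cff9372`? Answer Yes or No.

Ancestors of b22edc1 (commits reachable by following parents): {b22edc1, cff9372}.
cff9372 is in that set, so it is an ancestor of b22edc1.

Yes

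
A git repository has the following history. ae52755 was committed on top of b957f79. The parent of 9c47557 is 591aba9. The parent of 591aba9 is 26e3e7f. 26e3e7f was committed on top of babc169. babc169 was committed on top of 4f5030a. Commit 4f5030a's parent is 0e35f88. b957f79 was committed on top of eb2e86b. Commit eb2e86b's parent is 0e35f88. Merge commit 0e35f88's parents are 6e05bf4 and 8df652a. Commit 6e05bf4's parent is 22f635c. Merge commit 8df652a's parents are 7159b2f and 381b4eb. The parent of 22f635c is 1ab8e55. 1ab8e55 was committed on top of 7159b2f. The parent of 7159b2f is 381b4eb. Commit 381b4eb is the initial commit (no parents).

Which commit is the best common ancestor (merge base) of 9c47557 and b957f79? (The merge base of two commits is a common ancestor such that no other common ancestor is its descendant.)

Ancestors of 9c47557: {0e35f88, 1ab8e55, 22f635c, 26e3e7f, 381b4eb, 4f5030a, 591aba9, 6e05bf4, 7159b2f, 8df652a, 9c47557, babc169}.
Ancestors of b957f79: {0e35f88, 1ab8e55, 22f635c, 381b4eb, 6e05bf4, 7159b2f, 8df652a, b957f79, eb2e86b}.
Common ancestors: {0e35f88, 1ab8e55, 22f635c, 381b4eb, 6e05bf4, 7159b2f, 8df652a}.
Among these, 0e35f88 is not an ancestor of any other common ancestor — it is the merge base.

0e35f88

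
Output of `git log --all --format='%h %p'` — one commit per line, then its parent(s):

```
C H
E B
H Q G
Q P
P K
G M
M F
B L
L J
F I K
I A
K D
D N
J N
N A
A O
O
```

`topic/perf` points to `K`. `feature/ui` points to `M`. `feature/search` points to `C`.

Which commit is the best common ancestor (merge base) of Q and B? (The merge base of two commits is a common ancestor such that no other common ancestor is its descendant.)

N

Ancestors of Q: {A, D, K, N, O, P, Q}.
Ancestors of B: {A, B, J, L, N, O}.
Common ancestors: {A, N, O}.
Among these, N is not an ancestor of any other common ancestor — it is the merge base.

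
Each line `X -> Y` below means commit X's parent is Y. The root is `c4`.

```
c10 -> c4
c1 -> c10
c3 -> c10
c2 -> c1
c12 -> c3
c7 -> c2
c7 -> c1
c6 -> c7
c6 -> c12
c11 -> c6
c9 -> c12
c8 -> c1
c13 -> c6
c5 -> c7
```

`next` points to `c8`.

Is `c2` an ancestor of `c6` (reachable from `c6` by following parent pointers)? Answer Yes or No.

Yes

Ancestors of c6 (commits reachable by following parents): {c1, c10, c12, c2, c3, c4, c6, c7}.
c2 is in that set, so it is an ancestor of c6.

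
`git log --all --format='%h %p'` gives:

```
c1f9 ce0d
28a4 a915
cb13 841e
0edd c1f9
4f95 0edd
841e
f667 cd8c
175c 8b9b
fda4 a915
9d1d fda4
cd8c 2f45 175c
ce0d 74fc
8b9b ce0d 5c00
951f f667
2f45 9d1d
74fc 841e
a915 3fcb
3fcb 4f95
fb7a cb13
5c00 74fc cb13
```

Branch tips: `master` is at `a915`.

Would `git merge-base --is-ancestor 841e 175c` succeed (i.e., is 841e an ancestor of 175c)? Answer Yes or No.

Ancestors of 175c (commits reachable by following parents): {175c, 5c00, 74fc, 841e, 8b9b, cb13, ce0d}.
841e is in that set, so it is an ancestor of 175c.

Yes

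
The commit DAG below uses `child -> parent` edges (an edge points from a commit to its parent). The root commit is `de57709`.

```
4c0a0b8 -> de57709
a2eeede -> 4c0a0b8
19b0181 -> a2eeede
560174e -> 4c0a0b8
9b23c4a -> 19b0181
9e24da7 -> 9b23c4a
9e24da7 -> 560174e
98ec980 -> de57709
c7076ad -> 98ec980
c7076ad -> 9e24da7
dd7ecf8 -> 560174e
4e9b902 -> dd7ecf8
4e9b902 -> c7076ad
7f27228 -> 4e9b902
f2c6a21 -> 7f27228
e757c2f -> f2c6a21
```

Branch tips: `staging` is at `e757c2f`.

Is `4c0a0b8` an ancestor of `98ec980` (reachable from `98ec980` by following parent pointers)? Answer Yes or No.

No

Ancestors of 98ec980: {98ec980, de57709}.
4c0a0b8 is not in that set, so it is not an ancestor of 98ec980.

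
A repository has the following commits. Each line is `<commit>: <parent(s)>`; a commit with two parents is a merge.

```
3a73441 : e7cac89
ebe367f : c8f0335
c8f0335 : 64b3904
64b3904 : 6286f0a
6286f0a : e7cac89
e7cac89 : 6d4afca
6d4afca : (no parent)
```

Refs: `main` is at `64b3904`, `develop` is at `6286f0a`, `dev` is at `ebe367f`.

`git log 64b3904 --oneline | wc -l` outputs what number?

Walking parent pointers from 64b3904: reachable set = {6286f0a, 64b3904, 6d4afca, e7cac89}.
That is 4 commits.

4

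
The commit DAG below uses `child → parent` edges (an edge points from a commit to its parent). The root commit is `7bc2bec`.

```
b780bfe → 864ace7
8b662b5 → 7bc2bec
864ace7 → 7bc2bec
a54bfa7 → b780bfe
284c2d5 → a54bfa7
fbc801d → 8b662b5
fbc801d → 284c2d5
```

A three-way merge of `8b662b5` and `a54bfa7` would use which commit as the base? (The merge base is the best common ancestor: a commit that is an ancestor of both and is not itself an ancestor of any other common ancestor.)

7bc2bec

Ancestors of 8b662b5: {7bc2bec, 8b662b5}.
Ancestors of a54bfa7: {7bc2bec, 864ace7, a54bfa7, b780bfe}.
Common ancestors: {7bc2bec}.
The only common ancestor is 7bc2bec, so it is the merge base.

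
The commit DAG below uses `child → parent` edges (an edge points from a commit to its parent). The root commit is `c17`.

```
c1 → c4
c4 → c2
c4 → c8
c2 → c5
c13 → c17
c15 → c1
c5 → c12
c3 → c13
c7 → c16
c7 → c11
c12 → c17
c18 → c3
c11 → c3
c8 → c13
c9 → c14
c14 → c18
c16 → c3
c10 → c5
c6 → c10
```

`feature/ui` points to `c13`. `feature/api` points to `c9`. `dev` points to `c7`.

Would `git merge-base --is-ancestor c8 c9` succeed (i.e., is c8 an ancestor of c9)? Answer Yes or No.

No

Ancestors of c9: {c13, c14, c17, c18, c3, c9}.
c8 is not in that set, so it is not an ancestor of c9.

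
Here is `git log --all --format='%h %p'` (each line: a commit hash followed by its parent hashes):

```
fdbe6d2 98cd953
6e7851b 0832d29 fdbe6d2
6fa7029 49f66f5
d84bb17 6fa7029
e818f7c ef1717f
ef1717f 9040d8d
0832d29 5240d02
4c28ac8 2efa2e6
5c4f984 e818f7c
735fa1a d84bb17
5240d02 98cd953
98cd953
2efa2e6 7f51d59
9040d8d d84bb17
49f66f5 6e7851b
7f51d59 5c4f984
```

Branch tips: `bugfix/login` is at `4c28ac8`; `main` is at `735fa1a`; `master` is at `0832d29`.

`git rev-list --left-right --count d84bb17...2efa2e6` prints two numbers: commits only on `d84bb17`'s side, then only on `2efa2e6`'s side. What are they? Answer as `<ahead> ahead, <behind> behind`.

0 ahead, 6 behind

Reachable from d84bb17: {0832d29, 49f66f5, 5240d02, 6e7851b, 6fa7029, 98cd953, d84bb17, fdbe6d2}.
Reachable from 2efa2e6: {0832d29, 2efa2e6, 49f66f5, 5240d02, 5c4f984, 6e7851b, 6fa7029, 7f51d59, 9040d8d, 98cd953, d84bb17, e818f7c, ef1717f, fdbe6d2}.
Only in d84bb17's history (ahead): {} — 0.
Only in 2efa2e6's history (behind): {2efa2e6, 5c4f984, 7f51d59, 9040d8d, e818f7c, ef1717f} — 6.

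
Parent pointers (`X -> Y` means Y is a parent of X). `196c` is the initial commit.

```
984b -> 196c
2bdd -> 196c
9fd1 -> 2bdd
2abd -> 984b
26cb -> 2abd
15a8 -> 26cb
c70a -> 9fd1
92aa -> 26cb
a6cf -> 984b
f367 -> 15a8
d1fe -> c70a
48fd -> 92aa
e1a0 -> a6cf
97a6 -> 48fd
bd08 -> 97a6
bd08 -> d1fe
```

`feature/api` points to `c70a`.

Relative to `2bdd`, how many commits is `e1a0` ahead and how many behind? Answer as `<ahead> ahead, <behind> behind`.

Reachable from e1a0: {196c, 984b, a6cf, e1a0}.
Reachable from 2bdd: {196c, 2bdd}.
Only in e1a0's history (ahead): {984b, a6cf, e1a0} — 3.
Only in 2bdd's history (behind): {2bdd} — 1.

3 ahead, 1 behind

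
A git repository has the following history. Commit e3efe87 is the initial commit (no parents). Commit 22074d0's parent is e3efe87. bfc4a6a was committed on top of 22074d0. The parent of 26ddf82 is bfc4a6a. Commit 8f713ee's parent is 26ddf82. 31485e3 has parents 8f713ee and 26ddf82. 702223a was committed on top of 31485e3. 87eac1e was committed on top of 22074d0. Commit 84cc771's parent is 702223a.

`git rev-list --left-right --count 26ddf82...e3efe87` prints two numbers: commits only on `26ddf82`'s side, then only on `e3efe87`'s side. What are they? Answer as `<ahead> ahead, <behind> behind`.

3 ahead, 0 behind

Reachable from 26ddf82: {22074d0, 26ddf82, bfc4a6a, e3efe87}.
Reachable from e3efe87: {e3efe87}.
Only in 26ddf82's history (ahead): {22074d0, 26ddf82, bfc4a6a} — 3.
Only in e3efe87's history (behind): {} — 0.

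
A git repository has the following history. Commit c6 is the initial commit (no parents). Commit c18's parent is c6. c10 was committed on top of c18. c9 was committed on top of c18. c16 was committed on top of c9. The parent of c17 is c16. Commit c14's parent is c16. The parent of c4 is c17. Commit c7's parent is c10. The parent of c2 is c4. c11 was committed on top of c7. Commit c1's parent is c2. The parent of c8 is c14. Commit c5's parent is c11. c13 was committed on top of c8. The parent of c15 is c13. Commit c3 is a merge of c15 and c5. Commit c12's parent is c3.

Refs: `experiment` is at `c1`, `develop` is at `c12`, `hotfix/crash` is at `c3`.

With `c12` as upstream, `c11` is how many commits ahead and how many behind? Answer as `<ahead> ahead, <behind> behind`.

0 ahead, 9 behind

Reachable from c11: {c10, c11, c18, c6, c7}.
Reachable from c12: {c10, c11, c12, c13, c14, c15, c16, c18, c3, c5, c6, c7, c8, c9}.
Only in c11's history (ahead): {} — 0.
Only in c12's history (behind): {c12, c13, c14, c15, c16, c3, c5, c8, c9} — 9.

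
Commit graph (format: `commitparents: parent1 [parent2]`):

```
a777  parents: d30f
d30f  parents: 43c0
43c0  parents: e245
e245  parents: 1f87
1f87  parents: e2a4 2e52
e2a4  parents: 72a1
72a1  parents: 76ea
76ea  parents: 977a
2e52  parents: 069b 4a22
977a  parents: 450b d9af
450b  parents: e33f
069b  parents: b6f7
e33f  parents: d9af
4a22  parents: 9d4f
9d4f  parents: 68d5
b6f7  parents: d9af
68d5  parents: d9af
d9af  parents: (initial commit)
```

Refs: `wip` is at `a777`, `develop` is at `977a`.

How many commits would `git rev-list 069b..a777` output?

Reachable from a777: {069b, 1f87, 2e52, 43c0, 450b, 4a22, 68d5, 72a1, 76ea, 977a, 9d4f, a777, b6f7, d30f, d9af, e245, e2a4, e33f}.
Reachable from 069b: {069b, b6f7, d9af}.
In a777's history but not 069b's: {1f87, 2e52, 43c0, 450b, 4a22, 68d5, 72a1, 76ea, 977a, 9d4f, a777, d30f, e245, e2a4, e33f} — 15 commits.

15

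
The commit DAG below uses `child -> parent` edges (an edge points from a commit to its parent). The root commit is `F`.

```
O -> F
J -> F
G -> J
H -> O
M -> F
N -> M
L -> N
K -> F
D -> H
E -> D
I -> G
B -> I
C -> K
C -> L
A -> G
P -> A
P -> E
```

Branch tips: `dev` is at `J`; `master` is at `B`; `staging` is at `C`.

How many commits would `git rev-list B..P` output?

Reachable from P: {A, D, E, F, G, H, J, O, P}.
Reachable from B: {B, F, G, I, J}.
In P's history but not B's: {A, D, E, H, O, P} — 6 commits.

6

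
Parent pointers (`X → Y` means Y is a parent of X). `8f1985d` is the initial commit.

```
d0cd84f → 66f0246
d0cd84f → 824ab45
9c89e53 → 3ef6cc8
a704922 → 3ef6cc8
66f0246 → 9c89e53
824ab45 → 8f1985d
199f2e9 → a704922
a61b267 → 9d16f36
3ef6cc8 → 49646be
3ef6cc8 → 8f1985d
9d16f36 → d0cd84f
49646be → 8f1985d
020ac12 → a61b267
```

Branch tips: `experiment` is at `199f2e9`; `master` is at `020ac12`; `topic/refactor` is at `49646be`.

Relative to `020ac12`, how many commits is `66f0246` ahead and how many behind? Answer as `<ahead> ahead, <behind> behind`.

0 ahead, 5 behind

Reachable from 66f0246: {3ef6cc8, 49646be, 66f0246, 8f1985d, 9c89e53}.
Reachable from 020ac12: {020ac12, 3ef6cc8, 49646be, 66f0246, 824ab45, 8f1985d, 9c89e53, 9d16f36, a61b267, d0cd84f}.
Only in 66f0246's history (ahead): {} — 0.
Only in 020ac12's history (behind): {020ac12, 824ab45, 9d16f36, a61b267, d0cd84f} — 5.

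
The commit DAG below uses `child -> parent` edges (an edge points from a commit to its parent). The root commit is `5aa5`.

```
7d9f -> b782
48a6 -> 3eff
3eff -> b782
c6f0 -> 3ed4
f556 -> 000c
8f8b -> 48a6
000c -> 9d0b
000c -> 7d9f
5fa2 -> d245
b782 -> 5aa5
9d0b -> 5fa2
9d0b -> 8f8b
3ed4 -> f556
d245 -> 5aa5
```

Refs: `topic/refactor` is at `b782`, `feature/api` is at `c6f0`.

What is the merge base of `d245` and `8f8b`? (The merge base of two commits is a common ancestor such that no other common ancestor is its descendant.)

Ancestors of d245: {5aa5, d245}.
Ancestors of 8f8b: {3eff, 48a6, 5aa5, 8f8b, b782}.
Common ancestors: {5aa5}.
The only common ancestor is 5aa5, so it is the merge base.

5aa5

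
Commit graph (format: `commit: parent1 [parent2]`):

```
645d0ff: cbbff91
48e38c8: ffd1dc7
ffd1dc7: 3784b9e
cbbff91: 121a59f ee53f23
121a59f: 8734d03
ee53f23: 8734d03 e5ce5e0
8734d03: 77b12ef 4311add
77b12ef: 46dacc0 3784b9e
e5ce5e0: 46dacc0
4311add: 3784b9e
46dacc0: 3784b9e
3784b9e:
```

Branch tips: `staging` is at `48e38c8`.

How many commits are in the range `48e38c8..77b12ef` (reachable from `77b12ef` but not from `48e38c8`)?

Reachable from 77b12ef: {3784b9e, 46dacc0, 77b12ef}.
Reachable from 48e38c8: {3784b9e, 48e38c8, ffd1dc7}.
In 77b12ef's history but not 48e38c8's: {46dacc0, 77b12ef} — 2 commits.

2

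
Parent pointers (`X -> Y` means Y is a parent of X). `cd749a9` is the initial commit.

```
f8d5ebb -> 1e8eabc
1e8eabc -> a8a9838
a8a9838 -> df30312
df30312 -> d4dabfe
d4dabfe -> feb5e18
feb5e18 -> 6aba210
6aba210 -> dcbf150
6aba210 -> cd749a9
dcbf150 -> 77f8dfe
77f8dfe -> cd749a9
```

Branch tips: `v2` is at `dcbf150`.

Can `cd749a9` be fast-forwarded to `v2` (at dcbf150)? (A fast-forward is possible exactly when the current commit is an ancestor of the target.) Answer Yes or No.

Yes

A fast-forward from cd749a9 to dcbf150 is possible iff cd749a9 is an ancestor of dcbf150.
Ancestors of dcbf150: {77f8dfe, cd749a9, dcbf150}.
cd749a9 is among them, so fast-forward is possible.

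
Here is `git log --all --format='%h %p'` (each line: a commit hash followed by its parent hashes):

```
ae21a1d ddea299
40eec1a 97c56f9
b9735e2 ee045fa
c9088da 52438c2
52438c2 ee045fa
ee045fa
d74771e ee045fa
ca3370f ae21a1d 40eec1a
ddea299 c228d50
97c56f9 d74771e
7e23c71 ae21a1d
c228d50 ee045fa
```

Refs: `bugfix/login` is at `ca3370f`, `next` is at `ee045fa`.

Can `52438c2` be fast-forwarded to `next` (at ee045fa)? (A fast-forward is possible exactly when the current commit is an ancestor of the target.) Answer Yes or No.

A fast-forward from 52438c2 to ee045fa is possible iff 52438c2 is an ancestor of ee045fa.
Ancestors of ee045fa: {ee045fa}.
52438c2 is not among them, so fast-forward is not possible.

No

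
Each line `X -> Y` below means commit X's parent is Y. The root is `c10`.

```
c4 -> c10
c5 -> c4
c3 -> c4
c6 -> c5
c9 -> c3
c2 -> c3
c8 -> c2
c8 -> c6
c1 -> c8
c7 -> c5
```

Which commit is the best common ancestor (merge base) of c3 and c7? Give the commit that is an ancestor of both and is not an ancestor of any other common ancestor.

c4

Ancestors of c3: {c10, c3, c4}.
Ancestors of c7: {c10, c4, c5, c7}.
Common ancestors: {c10, c4}.
Among these, c4 is not an ancestor of any other common ancestor — it is the merge base.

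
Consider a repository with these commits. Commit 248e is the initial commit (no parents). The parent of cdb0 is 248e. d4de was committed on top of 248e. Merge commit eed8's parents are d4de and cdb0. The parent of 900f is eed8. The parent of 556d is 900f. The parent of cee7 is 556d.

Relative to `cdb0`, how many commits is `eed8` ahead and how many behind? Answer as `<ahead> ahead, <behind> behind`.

Reachable from eed8: {248e, cdb0, d4de, eed8}.
Reachable from cdb0: {248e, cdb0}.
Only in eed8's history (ahead): {d4de, eed8} — 2.
Only in cdb0's history (behind): {} — 0.

2 ahead, 0 behind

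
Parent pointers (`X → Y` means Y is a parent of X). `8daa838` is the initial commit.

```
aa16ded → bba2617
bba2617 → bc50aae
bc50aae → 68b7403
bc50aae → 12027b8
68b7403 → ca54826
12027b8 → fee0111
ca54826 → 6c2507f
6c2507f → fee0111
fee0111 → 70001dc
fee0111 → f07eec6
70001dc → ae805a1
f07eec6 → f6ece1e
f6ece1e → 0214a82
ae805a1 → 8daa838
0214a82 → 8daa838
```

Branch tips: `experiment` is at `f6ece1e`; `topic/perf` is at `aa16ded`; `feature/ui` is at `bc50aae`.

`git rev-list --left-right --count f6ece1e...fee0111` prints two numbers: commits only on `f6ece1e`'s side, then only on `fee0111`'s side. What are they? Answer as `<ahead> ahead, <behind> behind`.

Reachable from f6ece1e: {0214a82, 8daa838, f6ece1e}.
Reachable from fee0111: {0214a82, 70001dc, 8daa838, ae805a1, f07eec6, f6ece1e, fee0111}.
Only in f6ece1e's history (ahead): {} — 0.
Only in fee0111's history (behind): {70001dc, ae805a1, f07eec6, fee0111} — 4.

0 ahead, 4 behind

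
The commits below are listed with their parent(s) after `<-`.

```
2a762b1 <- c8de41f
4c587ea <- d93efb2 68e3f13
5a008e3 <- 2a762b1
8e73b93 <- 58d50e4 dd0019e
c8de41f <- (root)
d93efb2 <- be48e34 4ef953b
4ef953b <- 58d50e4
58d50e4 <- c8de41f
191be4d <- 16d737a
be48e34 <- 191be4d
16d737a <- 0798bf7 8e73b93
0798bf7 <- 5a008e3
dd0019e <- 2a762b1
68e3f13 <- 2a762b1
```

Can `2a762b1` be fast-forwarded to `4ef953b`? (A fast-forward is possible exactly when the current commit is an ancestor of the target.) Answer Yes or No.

A fast-forward from 2a762b1 to 4ef953b is possible iff 2a762b1 is an ancestor of 4ef953b.
Ancestors of 4ef953b: {4ef953b, 58d50e4, c8de41f}.
2a762b1 is not among them, so fast-forward is not possible.

No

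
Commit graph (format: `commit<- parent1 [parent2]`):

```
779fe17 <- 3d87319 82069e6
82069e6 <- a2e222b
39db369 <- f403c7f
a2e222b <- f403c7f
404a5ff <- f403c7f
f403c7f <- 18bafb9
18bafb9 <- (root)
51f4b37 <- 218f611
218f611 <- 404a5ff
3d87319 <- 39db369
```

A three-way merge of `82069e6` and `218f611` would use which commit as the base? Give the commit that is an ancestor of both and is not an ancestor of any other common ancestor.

f403c7f

Ancestors of 82069e6: {18bafb9, 82069e6, a2e222b, f403c7f}.
Ancestors of 218f611: {18bafb9, 218f611, 404a5ff, f403c7f}.
Common ancestors: {18bafb9, f403c7f}.
Among these, f403c7f is not an ancestor of any other common ancestor — it is the merge base.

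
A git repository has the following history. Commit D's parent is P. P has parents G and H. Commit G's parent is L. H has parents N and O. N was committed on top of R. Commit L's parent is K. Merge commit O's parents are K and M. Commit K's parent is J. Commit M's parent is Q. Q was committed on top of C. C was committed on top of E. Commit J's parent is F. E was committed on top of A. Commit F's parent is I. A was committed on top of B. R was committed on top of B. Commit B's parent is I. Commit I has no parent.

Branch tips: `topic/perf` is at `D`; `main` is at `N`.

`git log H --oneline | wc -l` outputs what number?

Walking parent pointers from H: reachable set = {A, B, C, E, F, H, I, J, K, M, N, O, Q, R}.
That is 14 commits.

14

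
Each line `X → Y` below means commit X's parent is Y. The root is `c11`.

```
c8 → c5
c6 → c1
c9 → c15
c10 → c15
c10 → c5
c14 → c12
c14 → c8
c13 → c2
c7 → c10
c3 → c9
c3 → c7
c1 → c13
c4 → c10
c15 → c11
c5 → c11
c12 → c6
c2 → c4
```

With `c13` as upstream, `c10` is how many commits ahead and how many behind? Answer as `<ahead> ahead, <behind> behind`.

0 ahead, 3 behind

Reachable from c10: {c10, c11, c15, c5}.
Reachable from c13: {c10, c11, c13, c15, c2, c4, c5}.
Only in c10's history (ahead): {} — 0.
Only in c13's history (behind): {c13, c2, c4} — 3.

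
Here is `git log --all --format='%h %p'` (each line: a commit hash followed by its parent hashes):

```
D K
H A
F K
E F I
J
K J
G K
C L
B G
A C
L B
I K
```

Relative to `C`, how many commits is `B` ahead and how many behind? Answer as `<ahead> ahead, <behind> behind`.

0 ahead, 2 behind

Reachable from B: {B, G, J, K}.
Reachable from C: {B, C, G, J, K, L}.
Only in B's history (ahead): {} — 0.
Only in C's history (behind): {C, L} — 2.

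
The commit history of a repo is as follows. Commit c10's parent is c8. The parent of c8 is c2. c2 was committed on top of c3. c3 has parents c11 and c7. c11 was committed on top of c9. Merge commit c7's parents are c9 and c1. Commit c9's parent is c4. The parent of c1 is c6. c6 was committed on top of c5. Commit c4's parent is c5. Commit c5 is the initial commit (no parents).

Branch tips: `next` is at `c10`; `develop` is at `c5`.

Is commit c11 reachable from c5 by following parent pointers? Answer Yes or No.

Ancestors of c5: {c5}.
c11 is not in that set, so it is not an ancestor of c5.

No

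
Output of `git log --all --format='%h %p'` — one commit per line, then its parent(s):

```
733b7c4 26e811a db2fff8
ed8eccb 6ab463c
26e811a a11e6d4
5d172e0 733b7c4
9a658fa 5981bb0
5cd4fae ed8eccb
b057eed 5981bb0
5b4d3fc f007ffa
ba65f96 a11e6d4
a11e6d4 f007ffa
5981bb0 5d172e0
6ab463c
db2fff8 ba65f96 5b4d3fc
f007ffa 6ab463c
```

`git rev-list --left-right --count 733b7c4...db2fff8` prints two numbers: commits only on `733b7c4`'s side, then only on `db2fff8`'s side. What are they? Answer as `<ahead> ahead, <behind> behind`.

Reachable from 733b7c4: {26e811a, 5b4d3fc, 6ab463c, 733b7c4, a11e6d4, ba65f96, db2fff8, f007ffa}.
Reachable from db2fff8: {5b4d3fc, 6ab463c, a11e6d4, ba65f96, db2fff8, f007ffa}.
Only in 733b7c4's history (ahead): {26e811a, 733b7c4} — 2.
Only in db2fff8's history (behind): {} — 0.

2 ahead, 0 behind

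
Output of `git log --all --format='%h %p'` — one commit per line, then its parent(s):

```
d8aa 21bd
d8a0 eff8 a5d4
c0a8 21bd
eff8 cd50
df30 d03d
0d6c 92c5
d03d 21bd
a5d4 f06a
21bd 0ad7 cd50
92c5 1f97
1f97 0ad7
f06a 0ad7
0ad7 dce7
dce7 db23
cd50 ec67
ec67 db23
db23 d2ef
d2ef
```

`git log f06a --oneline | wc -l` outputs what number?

5

Walking parent pointers from f06a: reachable set = {0ad7, d2ef, db23, dce7, f06a}.
That is 5 commits.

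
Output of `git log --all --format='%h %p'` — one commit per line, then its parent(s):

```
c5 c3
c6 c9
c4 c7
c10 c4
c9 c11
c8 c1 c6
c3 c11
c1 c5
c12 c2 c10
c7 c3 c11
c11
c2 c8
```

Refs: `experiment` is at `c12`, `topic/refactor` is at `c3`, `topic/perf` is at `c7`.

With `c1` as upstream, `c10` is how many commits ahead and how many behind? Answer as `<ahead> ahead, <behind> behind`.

3 ahead, 2 behind

Reachable from c10: {c10, c11, c3, c4, c7}.
Reachable from c1: {c1, c11, c3, c5}.
Only in c10's history (ahead): {c10, c4, c7} — 3.
Only in c1's history (behind): {c1, c5} — 2.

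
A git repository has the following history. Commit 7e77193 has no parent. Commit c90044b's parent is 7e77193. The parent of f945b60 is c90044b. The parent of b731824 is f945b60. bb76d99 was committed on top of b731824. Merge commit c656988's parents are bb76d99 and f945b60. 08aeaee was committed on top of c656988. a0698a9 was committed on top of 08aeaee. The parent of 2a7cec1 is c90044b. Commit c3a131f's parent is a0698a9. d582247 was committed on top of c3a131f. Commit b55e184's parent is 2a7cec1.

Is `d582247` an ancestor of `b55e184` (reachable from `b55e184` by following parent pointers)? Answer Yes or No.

No

Ancestors of b55e184: {2a7cec1, 7e77193, b55e184, c90044b}.
d582247 is not in that set, so it is not an ancestor of b55e184.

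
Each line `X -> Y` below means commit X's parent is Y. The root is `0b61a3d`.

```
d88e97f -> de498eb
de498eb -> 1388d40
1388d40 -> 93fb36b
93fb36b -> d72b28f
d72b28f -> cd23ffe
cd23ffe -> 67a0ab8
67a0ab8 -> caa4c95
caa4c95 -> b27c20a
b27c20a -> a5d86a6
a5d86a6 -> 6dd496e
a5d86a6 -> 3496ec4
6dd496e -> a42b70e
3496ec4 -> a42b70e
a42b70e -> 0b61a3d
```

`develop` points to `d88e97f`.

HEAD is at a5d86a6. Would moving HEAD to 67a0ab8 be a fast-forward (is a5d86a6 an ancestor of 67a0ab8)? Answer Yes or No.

A fast-forward from a5d86a6 to 67a0ab8 is possible iff a5d86a6 is an ancestor of 67a0ab8.
Ancestors of 67a0ab8: {0b61a3d, 3496ec4, 67a0ab8, 6dd496e, a42b70e, a5d86a6, b27c20a, caa4c95}.
a5d86a6 is among them, so fast-forward is possible.

Yes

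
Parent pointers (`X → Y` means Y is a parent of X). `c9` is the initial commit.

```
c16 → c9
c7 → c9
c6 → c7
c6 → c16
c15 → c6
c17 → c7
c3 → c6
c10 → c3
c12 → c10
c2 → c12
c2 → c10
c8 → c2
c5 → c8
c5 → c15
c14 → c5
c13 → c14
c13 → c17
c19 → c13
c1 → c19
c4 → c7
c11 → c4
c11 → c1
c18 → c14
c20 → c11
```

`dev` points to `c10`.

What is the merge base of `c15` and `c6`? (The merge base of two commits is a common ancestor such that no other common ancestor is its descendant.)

c6

Ancestors of c15: {c15, c16, c6, c7, c9}.
Ancestors of c6: {c16, c6, c7, c9}.
Common ancestors: {c16, c6, c7, c9}.
Among these, c6 is not an ancestor of any other common ancestor — it is the merge base.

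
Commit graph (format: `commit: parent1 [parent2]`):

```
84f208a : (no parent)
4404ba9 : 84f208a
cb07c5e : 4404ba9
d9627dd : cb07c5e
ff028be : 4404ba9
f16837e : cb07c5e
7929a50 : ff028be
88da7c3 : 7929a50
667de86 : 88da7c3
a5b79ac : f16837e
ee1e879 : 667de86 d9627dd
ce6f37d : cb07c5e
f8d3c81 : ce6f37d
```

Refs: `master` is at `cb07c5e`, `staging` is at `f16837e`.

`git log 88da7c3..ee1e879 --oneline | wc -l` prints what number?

4

Reachable from ee1e879: {4404ba9, 667de86, 7929a50, 84f208a, 88da7c3, cb07c5e, d9627dd, ee1e879, ff028be}.
Reachable from 88da7c3: {4404ba9, 7929a50, 84f208a, 88da7c3, ff028be}.
In ee1e879's history but not 88da7c3's: {667de86, cb07c5e, d9627dd, ee1e879} — 4 commits.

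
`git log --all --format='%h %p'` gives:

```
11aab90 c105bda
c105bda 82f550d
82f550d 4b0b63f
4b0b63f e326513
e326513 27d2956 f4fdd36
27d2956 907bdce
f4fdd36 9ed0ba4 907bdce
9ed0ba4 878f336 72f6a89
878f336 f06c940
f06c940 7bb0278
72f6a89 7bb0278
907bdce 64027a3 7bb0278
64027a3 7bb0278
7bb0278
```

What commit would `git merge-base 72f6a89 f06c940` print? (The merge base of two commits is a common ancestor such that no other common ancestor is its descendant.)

7bb0278

Ancestors of 72f6a89: {72f6a89, 7bb0278}.
Ancestors of f06c940: {7bb0278, f06c940}.
Common ancestors: {7bb0278}.
The only common ancestor is 7bb0278, so it is the merge base.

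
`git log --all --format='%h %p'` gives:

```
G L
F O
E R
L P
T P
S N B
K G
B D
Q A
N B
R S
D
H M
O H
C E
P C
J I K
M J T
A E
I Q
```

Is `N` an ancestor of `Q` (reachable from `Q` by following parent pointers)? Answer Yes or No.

Ancestors of Q (commits reachable by following parents): {A, B, D, E, N, Q, R, S}.
N is in that set, so it is an ancestor of Q.

Yes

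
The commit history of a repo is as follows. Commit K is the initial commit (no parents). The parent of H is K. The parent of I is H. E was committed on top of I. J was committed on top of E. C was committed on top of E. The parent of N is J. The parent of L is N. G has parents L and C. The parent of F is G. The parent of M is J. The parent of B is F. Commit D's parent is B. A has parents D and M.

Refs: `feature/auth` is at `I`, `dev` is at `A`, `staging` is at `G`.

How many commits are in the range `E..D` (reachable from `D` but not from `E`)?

Reachable from D: {B, C, D, E, F, G, H, I, J, K, L, N}.
Reachable from E: {E, H, I, K}.
In D's history but not E's: {B, C, D, F, G, J, L, N} — 8 commits.

8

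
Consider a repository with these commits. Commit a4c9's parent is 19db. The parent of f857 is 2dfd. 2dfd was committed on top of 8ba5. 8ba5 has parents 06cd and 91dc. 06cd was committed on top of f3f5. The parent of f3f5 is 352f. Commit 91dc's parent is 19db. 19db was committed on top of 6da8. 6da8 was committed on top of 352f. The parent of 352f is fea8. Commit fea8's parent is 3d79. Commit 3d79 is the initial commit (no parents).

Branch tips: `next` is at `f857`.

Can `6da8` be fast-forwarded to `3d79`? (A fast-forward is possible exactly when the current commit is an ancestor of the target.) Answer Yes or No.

No

A fast-forward from 6da8 to 3d79 is possible iff 6da8 is an ancestor of 3d79.
Ancestors of 3d79: {3d79}.
6da8 is not among them, so fast-forward is not possible.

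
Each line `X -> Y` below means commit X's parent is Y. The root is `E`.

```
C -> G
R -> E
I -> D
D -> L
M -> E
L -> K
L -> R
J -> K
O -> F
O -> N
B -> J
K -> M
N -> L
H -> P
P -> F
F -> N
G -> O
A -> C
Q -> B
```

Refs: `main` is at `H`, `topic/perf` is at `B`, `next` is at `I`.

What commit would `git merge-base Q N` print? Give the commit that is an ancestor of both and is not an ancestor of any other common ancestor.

K

Ancestors of Q: {B, E, J, K, M, Q}.
Ancestors of N: {E, K, L, M, N, R}.
Common ancestors: {E, K, M}.
Among these, K is not an ancestor of any other common ancestor — it is the merge base.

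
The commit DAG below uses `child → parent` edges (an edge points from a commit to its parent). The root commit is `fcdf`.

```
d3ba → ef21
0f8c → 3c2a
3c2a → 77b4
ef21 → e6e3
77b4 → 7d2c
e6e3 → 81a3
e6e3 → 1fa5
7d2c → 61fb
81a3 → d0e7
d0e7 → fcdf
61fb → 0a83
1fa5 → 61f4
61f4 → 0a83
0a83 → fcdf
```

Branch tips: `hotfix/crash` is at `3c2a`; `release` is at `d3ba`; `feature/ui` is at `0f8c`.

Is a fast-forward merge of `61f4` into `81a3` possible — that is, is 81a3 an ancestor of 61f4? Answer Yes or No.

A fast-forward from 81a3 to 61f4 is possible iff 81a3 is an ancestor of 61f4.
Ancestors of 61f4: {0a83, 61f4, fcdf}.
81a3 is not among them, so fast-forward is not possible.

No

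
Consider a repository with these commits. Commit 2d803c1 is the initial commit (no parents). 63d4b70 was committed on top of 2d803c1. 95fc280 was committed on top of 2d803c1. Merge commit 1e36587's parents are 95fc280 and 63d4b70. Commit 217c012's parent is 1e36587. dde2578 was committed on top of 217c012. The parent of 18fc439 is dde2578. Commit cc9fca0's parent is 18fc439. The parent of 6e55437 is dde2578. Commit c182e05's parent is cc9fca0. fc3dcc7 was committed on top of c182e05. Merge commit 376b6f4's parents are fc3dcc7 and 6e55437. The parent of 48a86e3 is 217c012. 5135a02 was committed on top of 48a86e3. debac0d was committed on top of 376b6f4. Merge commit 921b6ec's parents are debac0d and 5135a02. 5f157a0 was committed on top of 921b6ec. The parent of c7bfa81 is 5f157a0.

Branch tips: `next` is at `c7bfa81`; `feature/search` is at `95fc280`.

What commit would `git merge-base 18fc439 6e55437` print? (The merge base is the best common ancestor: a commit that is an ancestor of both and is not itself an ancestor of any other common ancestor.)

Ancestors of 18fc439: {18fc439, 1e36587, 217c012, 2d803c1, 63d4b70, 95fc280, dde2578}.
Ancestors of 6e55437: {1e36587, 217c012, 2d803c1, 63d4b70, 6e55437, 95fc280, dde2578}.
Common ancestors: {1e36587, 217c012, 2d803c1, 63d4b70, 95fc280, dde2578}.
Among these, dde2578 is not an ancestor of any other common ancestor — it is the merge base.

dde2578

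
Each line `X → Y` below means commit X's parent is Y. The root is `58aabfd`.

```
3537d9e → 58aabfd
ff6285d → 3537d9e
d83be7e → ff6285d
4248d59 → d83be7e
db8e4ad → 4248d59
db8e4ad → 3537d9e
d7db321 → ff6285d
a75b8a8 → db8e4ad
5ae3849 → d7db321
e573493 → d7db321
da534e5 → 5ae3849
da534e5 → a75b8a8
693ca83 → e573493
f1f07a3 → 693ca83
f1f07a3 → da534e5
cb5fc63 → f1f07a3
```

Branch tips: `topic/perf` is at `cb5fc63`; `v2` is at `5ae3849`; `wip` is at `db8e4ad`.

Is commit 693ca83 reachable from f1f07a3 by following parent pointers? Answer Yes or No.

Yes

Ancestors of f1f07a3 (commits reachable by following parents): {3537d9e, 4248d59, 58aabfd, 5ae3849, 693ca83, a75b8a8, d7db321, d83be7e, da534e5, db8e4ad, e573493, f1f07a3, ff6285d}.
693ca83 is in that set, so it is an ancestor of f1f07a3.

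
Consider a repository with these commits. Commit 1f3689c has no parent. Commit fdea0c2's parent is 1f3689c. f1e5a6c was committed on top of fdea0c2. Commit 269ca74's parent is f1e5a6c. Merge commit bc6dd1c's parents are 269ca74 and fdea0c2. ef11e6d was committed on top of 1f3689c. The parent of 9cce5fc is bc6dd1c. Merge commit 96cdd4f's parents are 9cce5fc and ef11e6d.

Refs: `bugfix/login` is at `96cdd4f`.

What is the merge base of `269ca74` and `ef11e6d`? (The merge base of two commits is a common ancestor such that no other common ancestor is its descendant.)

1f3689c

Ancestors of 269ca74: {1f3689c, 269ca74, f1e5a6c, fdea0c2}.
Ancestors of ef11e6d: {1f3689c, ef11e6d}.
Common ancestors: {1f3689c}.
The only common ancestor is 1f3689c, so it is the merge base.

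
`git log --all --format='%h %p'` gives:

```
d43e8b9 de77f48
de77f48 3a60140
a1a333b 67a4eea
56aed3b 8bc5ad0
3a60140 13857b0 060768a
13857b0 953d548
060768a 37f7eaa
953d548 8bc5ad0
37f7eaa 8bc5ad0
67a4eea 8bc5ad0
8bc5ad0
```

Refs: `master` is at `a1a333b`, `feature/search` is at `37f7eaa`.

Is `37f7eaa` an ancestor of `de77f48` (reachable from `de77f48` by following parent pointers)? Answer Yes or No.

Ancestors of de77f48 (commits reachable by following parents): {060768a, 13857b0, 37f7eaa, 3a60140, 8bc5ad0, 953d548, de77f48}.
37f7eaa is in that set, so it is an ancestor of de77f48.

Yes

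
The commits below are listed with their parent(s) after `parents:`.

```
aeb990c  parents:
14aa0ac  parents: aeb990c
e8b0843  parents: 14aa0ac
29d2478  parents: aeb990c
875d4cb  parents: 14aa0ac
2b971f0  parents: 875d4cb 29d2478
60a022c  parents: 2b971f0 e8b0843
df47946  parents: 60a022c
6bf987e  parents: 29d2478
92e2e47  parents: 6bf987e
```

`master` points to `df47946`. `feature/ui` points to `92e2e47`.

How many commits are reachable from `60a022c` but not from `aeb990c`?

6

Reachable from 60a022c: {14aa0ac, 29d2478, 2b971f0, 60a022c, 875d4cb, aeb990c, e8b0843}.
Reachable from aeb990c: {aeb990c}.
In 60a022c's history but not aeb990c's: {14aa0ac, 29d2478, 2b971f0, 60a022c, 875d4cb, e8b0843} — 6 commits.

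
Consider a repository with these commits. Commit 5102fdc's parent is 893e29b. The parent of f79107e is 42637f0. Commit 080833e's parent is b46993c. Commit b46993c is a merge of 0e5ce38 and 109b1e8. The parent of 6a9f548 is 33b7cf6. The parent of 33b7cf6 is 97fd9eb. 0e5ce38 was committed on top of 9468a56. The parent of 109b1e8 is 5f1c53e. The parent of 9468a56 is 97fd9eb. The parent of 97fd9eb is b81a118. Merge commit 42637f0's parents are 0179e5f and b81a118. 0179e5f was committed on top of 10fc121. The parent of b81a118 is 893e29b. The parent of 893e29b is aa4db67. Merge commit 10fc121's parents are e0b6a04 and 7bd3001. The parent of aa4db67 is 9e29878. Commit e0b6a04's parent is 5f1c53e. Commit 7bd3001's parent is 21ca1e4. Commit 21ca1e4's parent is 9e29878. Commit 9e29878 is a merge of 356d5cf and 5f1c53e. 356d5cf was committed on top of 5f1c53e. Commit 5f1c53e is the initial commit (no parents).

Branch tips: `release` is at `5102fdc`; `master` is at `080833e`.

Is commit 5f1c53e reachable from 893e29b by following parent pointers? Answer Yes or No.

Yes

Ancestors of 893e29b (commits reachable by following parents): {356d5cf, 5f1c53e, 893e29b, 9e29878, aa4db67}.
5f1c53e is in that set, so it is an ancestor of 893e29b.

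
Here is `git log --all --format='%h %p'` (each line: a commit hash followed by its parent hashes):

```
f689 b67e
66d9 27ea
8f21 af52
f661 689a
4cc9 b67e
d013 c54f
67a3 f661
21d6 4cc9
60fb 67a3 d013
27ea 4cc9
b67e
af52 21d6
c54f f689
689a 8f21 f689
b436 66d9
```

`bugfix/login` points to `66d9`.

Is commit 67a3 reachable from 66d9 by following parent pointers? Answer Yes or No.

No

Ancestors of 66d9: {27ea, 4cc9, 66d9, b67e}.
67a3 is not in that set, so it is not an ancestor of 66d9.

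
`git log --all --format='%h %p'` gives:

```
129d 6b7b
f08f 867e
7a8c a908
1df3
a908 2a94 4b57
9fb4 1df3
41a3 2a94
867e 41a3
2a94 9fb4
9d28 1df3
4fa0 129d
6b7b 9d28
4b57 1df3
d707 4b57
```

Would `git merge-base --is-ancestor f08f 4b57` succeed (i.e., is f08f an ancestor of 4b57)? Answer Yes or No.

Ancestors of 4b57: {1df3, 4b57}.
f08f is not in that set, so it is not an ancestor of 4b57.

No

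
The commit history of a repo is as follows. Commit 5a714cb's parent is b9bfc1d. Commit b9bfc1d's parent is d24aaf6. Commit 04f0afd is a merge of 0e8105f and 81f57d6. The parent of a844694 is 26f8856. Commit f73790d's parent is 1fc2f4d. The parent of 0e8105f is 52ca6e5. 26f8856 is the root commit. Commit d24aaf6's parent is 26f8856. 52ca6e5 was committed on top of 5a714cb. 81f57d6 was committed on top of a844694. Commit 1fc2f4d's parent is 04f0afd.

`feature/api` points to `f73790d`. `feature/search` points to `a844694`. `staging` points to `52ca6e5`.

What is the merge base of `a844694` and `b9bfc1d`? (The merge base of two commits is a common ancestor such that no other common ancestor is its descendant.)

26f8856

Ancestors of a844694: {26f8856, a844694}.
Ancestors of b9bfc1d: {26f8856, b9bfc1d, d24aaf6}.
Common ancestors: {26f8856}.
The only common ancestor is 26f8856, so it is the merge base.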